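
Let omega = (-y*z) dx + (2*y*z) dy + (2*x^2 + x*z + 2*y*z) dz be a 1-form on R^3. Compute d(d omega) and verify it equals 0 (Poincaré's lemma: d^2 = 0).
d(d omega) = 0

Step 1: d omega = sum_{i<j} (∂f_j/∂x_i - ∂f_i/∂x_j) dx_i ∧ dx_j:
  coeff of dx ∧ dy: z
  coeff of dx ∧ dz: 4*x + y + z
  coeff of dy ∧ dz: -2*y + 2*z
Step 2: Apply d again to each 2-form coefficient. The only possible 3-form in R^3 is dx ∧ dy ∧ dz, with coefficient
  ∂(coeff of dy∧dz)/∂x - ∂(coeff of dx∧dz)/∂y + ∂(coeff of dx∧dy)/∂z
  = ∂/∂x (-2*y + 2*z) - ∂/∂y (4*x + y + z) + ∂/∂z (z).
Each of these terms simplifies to sums of mixed partials that cancel in pairs. The result is 0 (by equality of mixed partials for smooth functions — Schwarz / Clairaut).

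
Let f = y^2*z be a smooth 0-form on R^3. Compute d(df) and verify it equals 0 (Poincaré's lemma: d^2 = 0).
d(df) = 0

Step 1: df = sum_i (∂f/∂x_i) dx_i = (0) dx + (2*y*z) dy + (y^2) dz.
Step 2: Apply d again. Using the 1-form formula, the coefficient of dx ∧ dy in d(df) is ∂^2 f/∂x ∂y - ∂^2 f/∂y ∂x = (0) - (0) = 0 (equality of mixed partials for smooth f).
Similarly for dx ∧ dz and dy ∧ dz — all coefficients vanish. So d(df) = 0.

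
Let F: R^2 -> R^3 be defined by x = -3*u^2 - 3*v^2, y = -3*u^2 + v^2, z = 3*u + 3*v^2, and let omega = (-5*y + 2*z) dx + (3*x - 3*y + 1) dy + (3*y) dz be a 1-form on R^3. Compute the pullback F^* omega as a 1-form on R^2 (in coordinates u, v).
F^* omega = (-90*u^3 - 63*u^2 + 66*u*v^2 - 6*u + 9*v^2) du + (2*v*(-72*u^2 - 18*u - 6*v^2 + 1)) dv

Using F^*(f dg) = (f ∘ F) d(g ∘ F), substitute each coordinate x_i by F_i(u, v) in f_i, and replace dx_i by d F_i = (∂F_i/∂u) du + (∂F_i/∂v) dv.
  For the x component: f_1(F) = 15*u^2 + 6*u + v^2; d F_1 = (-6*u) du + (-6*v) dv
  For the y component: f_2(F) = 1 - 12*v^2; d F_2 = (-6*u) du + (2*v) dv
  For the z component: f_3(F) = -9*u^2 + 3*v^2; d F_3 = (3) du + (6*v) dv
Combining and collecting du, dv coefficients:
  coeff of du: -90*u^3 - 63*u^2 + 66*u*v^2 - 6*u + 9*v^2
  coeff of dv: 2*v*(-72*u^2 - 18*u - 6*v^2 + 1)
F^* omega = (-90*u^3 - 63*u^2 + 66*u*v^2 - 6*u + 9*v^2) du + (2*v*(-72*u^2 - 18*u - 6*v^2 + 1)) dv.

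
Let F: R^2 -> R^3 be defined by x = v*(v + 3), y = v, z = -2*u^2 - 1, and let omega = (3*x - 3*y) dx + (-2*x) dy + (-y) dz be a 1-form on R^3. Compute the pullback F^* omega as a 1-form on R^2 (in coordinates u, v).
F^* omega = (4*u*v) du + (v*(6*v^2 + 19*v + 12)) dv

Using F^*(f dg) = (f ∘ F) d(g ∘ F), substitute each coordinate x_i by F_i(u, v) in f_i, and replace dx_i by d F_i = (∂F_i/∂u) du + (∂F_i/∂v) dv.
  For the x component: f_1(F) = 3*v*(v + 2); d F_1 = (0) du + (2*v + 3) dv
  For the y component: f_2(F) = 2*v*(-v - 3); d F_2 = (0) du + (1) dv
  For the z component: f_3(F) = -v; d F_3 = (-4*u) du + (0) dv
Combining and collecting du, dv coefficients:
  coeff of du: 4*u*v
  coeff of dv: v*(6*v^2 + 19*v + 12)
F^* omega = (4*u*v) du + (v*(6*v^2 + 19*v + 12)) dv.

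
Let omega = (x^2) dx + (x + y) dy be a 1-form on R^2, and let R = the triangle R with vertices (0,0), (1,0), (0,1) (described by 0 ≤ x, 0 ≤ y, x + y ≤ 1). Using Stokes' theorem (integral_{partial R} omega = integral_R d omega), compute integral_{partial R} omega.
integral_(partial R) omega = 1/2

Stokes: integral_partial_R omega = integral_R d omega with d omega = (∂Q/∂x - ∂P/∂y) dx ∧ dy.
  ∂Q/∂x = 1
  ∂P/∂y = 0
  integrand = ∂Q/∂x - ∂P/∂y = 1.
Integrating over R: integral_0^1 integral_0^{1-x} (1) dy dx = 1/2.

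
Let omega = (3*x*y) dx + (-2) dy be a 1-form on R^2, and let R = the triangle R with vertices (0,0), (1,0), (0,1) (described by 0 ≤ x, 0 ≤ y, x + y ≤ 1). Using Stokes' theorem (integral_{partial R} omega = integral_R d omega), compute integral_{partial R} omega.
integral_(partial R) omega = -1/2

Stokes: integral_partial_R omega = integral_R d omega with d omega = (∂Q/∂x - ∂P/∂y) dx ∧ dy.
  ∂Q/∂x = 0
  ∂P/∂y = 3*x
  integrand = ∂Q/∂x - ∂P/∂y = -3*x.
Integrating over R: integral_0^1 integral_0^{1-x} (-3*x) dy dx = -1/2.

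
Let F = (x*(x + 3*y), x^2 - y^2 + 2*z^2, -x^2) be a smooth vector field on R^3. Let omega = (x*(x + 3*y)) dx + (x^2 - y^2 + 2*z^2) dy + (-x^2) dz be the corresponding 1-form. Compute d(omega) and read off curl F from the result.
d(omega) = (-4*z) dy ∧ dz + (2*x) dz ∧ dx + (-x) dx ∧ dy; curl F = (-4*z, 2*x, -x)

d omega = sum_{i<j} (∂f_j/∂x_i - ∂f_i/∂x_j) dx_i ∧ dx_j. Under the identification (dy ∧ dz, dz ∧ dx, dx ∧ dy) ↔ (e_x, e_y, e_z), the coefficients are exactly the components of curl F. Compute:
  ∂R/∂y - ∂Q/∂z = (0) - (4*z) = -4*z
  ∂P/∂z - ∂R/∂x = (0) - (-2*x) = 2*x
  ∂Q/∂x - ∂P/∂y = (2*x) - (3*x) = -x.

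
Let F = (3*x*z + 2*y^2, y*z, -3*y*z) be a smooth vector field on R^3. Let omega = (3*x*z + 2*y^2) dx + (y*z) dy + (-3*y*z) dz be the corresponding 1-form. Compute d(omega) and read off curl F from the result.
d(omega) = (-y - 3*z) dy ∧ dz + (3*x) dz ∧ dx + (-4*y) dx ∧ dy; curl F = (-y - 3*z, 3*x, -4*y)

d omega = sum_{i<j} (∂f_j/∂x_i - ∂f_i/∂x_j) dx_i ∧ dx_j. Under the identification (dy ∧ dz, dz ∧ dx, dx ∧ dy) ↔ (e_x, e_y, e_z), the coefficients are exactly the components of curl F. Compute:
  ∂R/∂y - ∂Q/∂z = (-3*z) - (y) = -y - 3*z
  ∂P/∂z - ∂R/∂x = (3*x) - (0) = 3*x
  ∂Q/∂x - ∂P/∂y = (0) - (4*y) = -4*y.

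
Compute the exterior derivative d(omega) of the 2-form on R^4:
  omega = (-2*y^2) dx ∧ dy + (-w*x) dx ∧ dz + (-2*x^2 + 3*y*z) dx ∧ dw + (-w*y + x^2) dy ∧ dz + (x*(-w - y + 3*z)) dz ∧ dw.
d(omega) = (-w - x - 4*y + 3*z) dx ∧ dz ∧ dw + (-3*z) dx ∧ dy ∧ dw + (2*x) dx ∧ dy ∧ dz + (-x - y) dy ∧ dz ∧ dw

For a 2-form omega = sum_{i<j} g_{ij} dx_i ∧ dx_j, the exterior derivative is
  d(omega) = sum_{i<j} d(g_{ij}) ∧ dx_i ∧ dx_j = sum_{i<j, k} (∂g_{ij}/∂x_k) dx_k ∧ dx_i ∧ dx_j.
Expand each term, using dx_k ∧ dx_i ∧ dx_j = sgn(permutation) dx_{(a)} ∧ dx_{(b)} ∧ dx_{(c)} with (a < b < c) sorted:
  d(-w*x) includes (∂/∂w)(-w*x) dw = (-x) dw, which multiplied by dx ∧ dz gives (-x) dx ∧ dz ∧ dw
  d(-2*x^2 + 3*y*z) includes (∂/∂y)(-2*x^2 + 3*y*z) dy = (3*z) dy, which multiplied by dx ∧ dw gives (-3*z) dx ∧ dy ∧ dw
  d(-2*x^2 + 3*y*z) includes (∂/∂z)(-2*x^2 + 3*y*z) dz = (3*y) dz, which multiplied by dx ∧ dw gives (-3*y) dx ∧ dz ∧ dw
  d(-w*y + x^2) includes (∂/∂x)(-w*y + x^2) dx = (2*x) dx, which multiplied by dy ∧ dz gives (2*x) dx ∧ dy ∧ dz
  d(-w*y + x^2) includes (∂/∂w)(-w*y + x^2) dw = (-y) dw, which multiplied by dy ∧ dz gives (-y) dy ∧ dz ∧ dw
  d(x*(-w - y + 3*z)) includes (∂/∂x)(x*(-w - y + 3*z)) dx = (-w - y + 3*z) dx, which multiplied by dz ∧ dw gives (-w - y + 3*z) dx ∧ dz ∧ dw
  d(x*(-w - y + 3*z)) includes (∂/∂y)(x*(-w - y + 3*z)) dy = (-x) dy, which multiplied by dz ∧ dw gives (-x) dy ∧ dz ∧ dw
Collecting like 3-forms: d(omega) = (-w - x - 4*y + 3*z) dx ∧ dz ∧ dw + (-3*z) dx ∧ dy ∧ dw + (2*x) dx ∧ dy ∧ dz + (-x - y) dy ∧ dz ∧ dw.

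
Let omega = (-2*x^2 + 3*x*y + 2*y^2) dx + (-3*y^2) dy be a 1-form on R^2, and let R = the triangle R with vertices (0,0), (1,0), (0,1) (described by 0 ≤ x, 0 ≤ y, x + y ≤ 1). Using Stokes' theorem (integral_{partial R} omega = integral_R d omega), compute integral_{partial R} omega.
integral_(partial R) omega = -7/6

Stokes: integral_partial_R omega = integral_R d omega with d omega = (∂Q/∂x - ∂P/∂y) dx ∧ dy.
  ∂Q/∂x = 0
  ∂P/∂y = 3*x + 4*y
  integrand = ∂Q/∂x - ∂P/∂y = -3*x - 4*y.
Integrating over R: integral_0^1 integral_0^{1-x} (-3*x - 4*y) dy dx = -7/6.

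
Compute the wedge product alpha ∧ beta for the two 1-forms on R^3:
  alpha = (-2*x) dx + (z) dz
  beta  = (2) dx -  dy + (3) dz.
alpha ∧ beta = (2*x) dx ∧ dy + (-6*x - 2*z) dx ∧ dz + (z) dy ∧ dz

Distribute the wedge, using dx_i ∧ dx_j = -dx_j ∧ dx_i and dx_i ∧ dx_i = 0. For each pair (i, j) with i < j, the coefficient of dx_i ∧ dx_j in alpha ∧ beta is (alpha_i * beta_j - alpha_j * beta_i). Collecting: alpha ∧ beta = (2*x) dx ∧ dy + (-6*x - 2*z) dx ∧ dz + (z) dy ∧ dz.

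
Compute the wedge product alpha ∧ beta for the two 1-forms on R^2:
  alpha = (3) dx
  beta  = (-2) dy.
alpha ∧ beta = (-6) dx ∧ dy

Distribute the wedge, using dx_i ∧ dx_j = -dx_j ∧ dx_i and dx_i ∧ dx_i = 0. For each pair (i, j) with i < j, the coefficient of dx_i ∧ dx_j in alpha ∧ beta is (alpha_i * beta_j - alpha_j * beta_i). Collecting: alpha ∧ beta = (-6) dx ∧ dy.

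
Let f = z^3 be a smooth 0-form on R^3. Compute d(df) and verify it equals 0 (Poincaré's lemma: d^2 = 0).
d(df) = 0

Step 1: df = sum_i (∂f/∂x_i) dx_i = (0) dx + (0) dy + (3*z^2) dz.
Step 2: Apply d again. Using the 1-form formula, the coefficient of dx ∧ dy in d(df) is ∂^2 f/∂x ∂y - ∂^2 f/∂y ∂x = (0) - (0) = 0 (equality of mixed partials for smooth f).
Similarly for dx ∧ dz and dy ∧ dz — all coefficients vanish. So d(df) = 0.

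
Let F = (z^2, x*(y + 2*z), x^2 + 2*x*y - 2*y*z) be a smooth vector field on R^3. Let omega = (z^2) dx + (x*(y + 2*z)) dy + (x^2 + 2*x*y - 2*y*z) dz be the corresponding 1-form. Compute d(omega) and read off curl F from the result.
d(omega) = (-2*z) dy ∧ dz + (-2*x - 2*y + 2*z) dz ∧ dx + (y + 2*z) dx ∧ dy; curl F = (-2*z, -2*x - 2*y + 2*z, y + 2*z)

d omega = sum_{i<j} (∂f_j/∂x_i - ∂f_i/∂x_j) dx_i ∧ dx_j. Under the identification (dy ∧ dz, dz ∧ dx, dx ∧ dy) ↔ (e_x, e_y, e_z), the coefficients are exactly the components of curl F. Compute:
  ∂R/∂y - ∂Q/∂z = (2*x - 2*z) - (2*x) = -2*z
  ∂P/∂z - ∂R/∂x = (2*z) - (2*x + 2*y) = -2*x - 2*y + 2*z
  ∂Q/∂x - ∂P/∂y = (y + 2*z) - (0) = y + 2*z.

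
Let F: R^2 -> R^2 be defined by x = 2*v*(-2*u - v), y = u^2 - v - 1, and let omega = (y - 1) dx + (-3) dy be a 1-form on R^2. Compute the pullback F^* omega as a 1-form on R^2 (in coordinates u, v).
F^* omega = (-4*u^2*v - 6*u + 4*v^2 + 8*v) du + (-4*u^3 - 4*u^2*v + 4*u*v + 8*u + 4*v^2 + 8*v + 3) dv

Using F^*(f dg) = (f ∘ F) d(g ∘ F), substitute each coordinate x_i by F_i(u, v) in f_i, and replace dx_i by d F_i = (∂F_i/∂u) du + (∂F_i/∂v) dv.
  For the x component: f_1(F) = u^2 - v - 2; d F_1 = (-4*v) du + (-4*u - 4*v) dv
  For the y component: f_2(F) = -3; d F_2 = (2*u) du + (-1) dv
Combining and collecting du, dv coefficients:
  coeff of du: -4*u^2*v - 6*u + 4*v^2 + 8*v
  coeff of dv: -4*u^3 - 4*u^2*v + 4*u*v + 8*u + 4*v^2 + 8*v + 3
F^* omega = (-4*u^2*v - 6*u + 4*v^2 + 8*v) du + (-4*u^3 - 4*u^2*v + 4*u*v + 8*u + 4*v^2 + 8*v + 3) dv.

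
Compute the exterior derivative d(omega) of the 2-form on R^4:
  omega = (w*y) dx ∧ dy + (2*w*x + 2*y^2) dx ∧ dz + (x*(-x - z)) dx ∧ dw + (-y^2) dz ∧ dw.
d(omega) = (y) dx ∧ dy ∧ dw + (-4*y) dx ∧ dy ∧ dz + (3*x) dx ∧ dz ∧ dw + (-2*y) dy ∧ dz ∧ dw

For a 2-form omega = sum_{i<j} g_{ij} dx_i ∧ dx_j, the exterior derivative is
  d(omega) = sum_{i<j} d(g_{ij}) ∧ dx_i ∧ dx_j = sum_{i<j, k} (∂g_{ij}/∂x_k) dx_k ∧ dx_i ∧ dx_j.
Expand each term, using dx_k ∧ dx_i ∧ dx_j = sgn(permutation) dx_{(a)} ∧ dx_{(b)} ∧ dx_{(c)} with (a < b < c) sorted:
  d(w*y) includes (∂/∂w)(w*y) dw = (y) dw, which multiplied by dx ∧ dy gives (y) dx ∧ dy ∧ dw
  d(2*w*x + 2*y^2) includes (∂/∂y)(2*w*x + 2*y^2) dy = (4*y) dy, which multiplied by dx ∧ dz gives (-4*y) dx ∧ dy ∧ dz
  d(2*w*x + 2*y^2) includes (∂/∂w)(2*w*x + 2*y^2) dw = (2*x) dw, which multiplied by dx ∧ dz gives (2*x) dx ∧ dz ∧ dw
  d(x*(-x - z)) includes (∂/∂z)(x*(-x - z)) dz = (-x) dz, which multiplied by dx ∧ dw gives (x) dx ∧ dz ∧ dw
  d(-y^2) includes (∂/∂y)(-y^2) dy = (-2*y) dy, which multiplied by dz ∧ dw gives (-2*y) dy ∧ dz ∧ dw
Collecting like 3-forms: d(omega) = (y) dx ∧ dy ∧ dw + (-4*y) dx ∧ dy ∧ dz + (3*x) dx ∧ dz ∧ dw + (-2*y) dy ∧ dz ∧ dw.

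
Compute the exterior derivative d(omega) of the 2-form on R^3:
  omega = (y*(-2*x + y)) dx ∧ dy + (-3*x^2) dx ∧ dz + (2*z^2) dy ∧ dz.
d(omega) = 0

For a 2-form omega = sum_{i<j} g_{ij} dx_i ∧ dx_j, the exterior derivative is
  d(omega) = sum_{i<j} d(g_{ij}) ∧ dx_i ∧ dx_j = sum_{i<j, k} (∂g_{ij}/∂x_k) dx_k ∧ dx_i ∧ dx_j.
Expand each term, using dx_k ∧ dx_i ∧ dx_j = sgn(permutation) dx_{(a)} ∧ dx_{(b)} ∧ dx_{(c)} with (a < b < c) sorted:

Collecting like 3-forms: d(omega) = 0.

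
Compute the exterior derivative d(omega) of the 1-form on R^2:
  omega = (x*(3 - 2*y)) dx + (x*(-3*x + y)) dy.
d(omega) = (-4*x + y) dx ∧ dy

For a 1-form omega = sum_i f_i dx_i, the exterior derivative is
  d(omega) = sum_{i < j} (∂f_j/∂x_i - ∂f_i/∂x_j) dx_i ∧ dx_j.
  coefficient of dx ∧ dy: ∂f_2/∂x - ∂f_1/∂y = ∂(x*(-3*x + y))/∂x - ∂(x*(3 - 2*y))/∂y = -4*x + y
Assembling: d(omega) = (-4*x + y) dx ∧ dy.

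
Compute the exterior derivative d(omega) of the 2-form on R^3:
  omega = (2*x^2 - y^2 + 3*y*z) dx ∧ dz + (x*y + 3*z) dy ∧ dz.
d(omega) = (3*y - 3*z) dx ∧ dy ∧ dz

For a 2-form omega = sum_{i<j} g_{ij} dx_i ∧ dx_j, the exterior derivative is
  d(omega) = sum_{i<j} d(g_{ij}) ∧ dx_i ∧ dx_j = sum_{i<j, k} (∂g_{ij}/∂x_k) dx_k ∧ dx_i ∧ dx_j.
Expand each term, using dx_k ∧ dx_i ∧ dx_j = sgn(permutation) dx_{(a)} ∧ dx_{(b)} ∧ dx_{(c)} with (a < b < c) sorted:
  d(2*x^2 - y^2 + 3*y*z) includes (∂/∂y)(2*x^2 - y^2 + 3*y*z) dy = (-2*y + 3*z) dy, which multiplied by dx ∧ dz gives (2*y - 3*z) dx ∧ dy ∧ dz
  d(x*y + 3*z) includes (∂/∂x)(x*y + 3*z) dx = (y) dx, which multiplied by dy ∧ dz gives (y) dx ∧ dy ∧ dz
Collecting like 3-forms: d(omega) = (3*y - 3*z) dx ∧ dy ∧ dz.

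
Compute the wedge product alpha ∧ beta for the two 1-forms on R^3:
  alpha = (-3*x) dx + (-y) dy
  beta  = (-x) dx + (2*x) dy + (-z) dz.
alpha ∧ beta = (-x*(6*x + y)) dx ∧ dy + (3*x*z) dx ∧ dz + (y*z) dy ∧ dz

Distribute the wedge, using dx_i ∧ dx_j = -dx_j ∧ dx_i and dx_i ∧ dx_i = 0. For each pair (i, j) with i < j, the coefficient of dx_i ∧ dx_j in alpha ∧ beta is (alpha_i * beta_j - alpha_j * beta_i). Collecting: alpha ∧ beta = (-x*(6*x + y)) dx ∧ dy + (3*x*z) dx ∧ dz + (y*z) dy ∧ dz.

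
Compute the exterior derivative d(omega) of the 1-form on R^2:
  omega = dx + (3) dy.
d(omega) = 0

For a 1-form omega = sum_i f_i dx_i, the exterior derivative is
  d(omega) = sum_{i < j} (∂f_j/∂x_i - ∂f_i/∂x_j) dx_i ∧ dx_j.

Assembling: d(omega) = 0.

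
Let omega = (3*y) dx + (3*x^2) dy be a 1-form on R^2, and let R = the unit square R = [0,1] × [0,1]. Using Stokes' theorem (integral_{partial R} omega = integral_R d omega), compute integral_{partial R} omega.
integral_(partial R) omega = 0

Stokes: integral_partial_R omega = integral_R d omega with d omega = (∂Q/∂x - ∂P/∂y) dx ∧ dy.
  ∂Q/∂x = 6*x
  ∂P/∂y = 3
  integrand = ∂Q/∂x - ∂P/∂y = 6*x - 3.
Integrating over R: integral_0^1 integral_0^1 (6*x - 3) dx dy = 0.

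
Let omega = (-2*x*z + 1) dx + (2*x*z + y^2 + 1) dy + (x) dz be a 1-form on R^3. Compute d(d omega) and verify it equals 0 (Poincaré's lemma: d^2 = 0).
d(d omega) = 0

Step 1: d omega = sum_{i<j} (∂f_j/∂x_i - ∂f_i/∂x_j) dx_i ∧ dx_j:
  coeff of dx ∧ dy: 2*z
  coeff of dx ∧ dz: 2*x + 1
  coeff of dy ∧ dz: -2*x
Step 2: Apply d again to each 2-form coefficient. The only possible 3-form in R^3 is dx ∧ dy ∧ dz, with coefficient
  ∂(coeff of dy∧dz)/∂x - ∂(coeff of dx∧dz)/∂y + ∂(coeff of dx∧dy)/∂z
  = ∂/∂x (-2*x) - ∂/∂y (2*x + 1) + ∂/∂z (2*z).
Each of these terms simplifies to sums of mixed partials that cancel in pairs. The result is 0 (by equality of mixed partials for smooth functions — Schwarz / Clairaut).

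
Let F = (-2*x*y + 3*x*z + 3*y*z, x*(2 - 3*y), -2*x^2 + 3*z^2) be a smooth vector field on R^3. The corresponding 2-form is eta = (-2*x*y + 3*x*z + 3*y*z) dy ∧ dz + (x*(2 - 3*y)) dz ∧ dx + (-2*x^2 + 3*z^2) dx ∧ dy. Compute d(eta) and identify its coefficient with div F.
d(eta) = (-3*x - 2*y + 9*z) dx ∧ dy ∧ dz; div F = -3*x - 2*y + 9*z

For a 2-form in R^3 of the form above, applying d gives a 3-form with coefficient ∂P/∂x + ∂Q/∂y + ∂R/∂z:
  ∂P/∂x = -2*y + 3*z
  ∂Q/∂y = -3*x
  ∂R/∂z = 6*z
Sum = -3*x - 2*y + 9*z, which is exactly div F.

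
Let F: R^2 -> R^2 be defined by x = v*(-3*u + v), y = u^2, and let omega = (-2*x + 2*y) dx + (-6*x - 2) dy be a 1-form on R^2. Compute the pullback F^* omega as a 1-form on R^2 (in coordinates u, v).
F^* omega = (30*u^2*v - 30*u*v^2 - 4*u + 6*v^3) du + (-6*u^3 - 14*u^2*v + 18*u*v^2 - 4*v^3) dv

Using F^*(f dg) = (f ∘ F) d(g ∘ F), substitute each coordinate x_i by F_i(u, v) in f_i, and replace dx_i by d F_i = (∂F_i/∂u) du + (∂F_i/∂v) dv.
  For the x component: f_1(F) = 2*u^2 + 6*u*v - 2*v^2; d F_1 = (-3*v) du + (-3*u + 2*v) dv
  For the y component: f_2(F) = 18*u*v - 6*v^2 - 2; d F_2 = (2*u) du + (0) dv
Combining and collecting du, dv coefficients:
  coeff of du: 30*u^2*v - 30*u*v^2 - 4*u + 6*v^3
  coeff of dv: -6*u^3 - 14*u^2*v + 18*u*v^2 - 4*v^3
F^* omega = (30*u^2*v - 30*u*v^2 - 4*u + 6*v^3) du + (-6*u^3 - 14*u^2*v + 18*u*v^2 - 4*v^3) dv.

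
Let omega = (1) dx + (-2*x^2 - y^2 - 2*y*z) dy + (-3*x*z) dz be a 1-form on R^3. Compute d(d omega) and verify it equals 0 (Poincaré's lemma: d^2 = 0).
d(d omega) = 0

Step 1: d omega = sum_{i<j} (∂f_j/∂x_i - ∂f_i/∂x_j) dx_i ∧ dx_j:
  coeff of dx ∧ dy: -4*x
  coeff of dx ∧ dz: -3*z
  coeff of dy ∧ dz: 2*y
Step 2: Apply d again to each 2-form coefficient. The only possible 3-form in R^3 is dx ∧ dy ∧ dz, with coefficient
  ∂(coeff of dy∧dz)/∂x - ∂(coeff of dx∧dz)/∂y + ∂(coeff of dx∧dy)/∂z
  = ∂/∂x (2*y) - ∂/∂y (-3*z) + ∂/∂z (-4*x).
Each of these terms simplifies to sums of mixed partials that cancel in pairs. The result is 0 (by equality of mixed partials for smooth functions — Schwarz / Clairaut).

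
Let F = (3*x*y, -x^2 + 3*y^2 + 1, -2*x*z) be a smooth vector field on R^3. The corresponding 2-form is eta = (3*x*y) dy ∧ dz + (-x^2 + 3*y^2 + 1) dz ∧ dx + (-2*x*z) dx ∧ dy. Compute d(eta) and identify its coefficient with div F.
d(eta) = (-2*x + 9*y) dx ∧ dy ∧ dz; div F = -2*x + 9*y

For a 2-form in R^3 of the form above, applying d gives a 3-form with coefficient ∂P/∂x + ∂Q/∂y + ∂R/∂z:
  ∂P/∂x = 3*y
  ∂Q/∂y = 6*y
  ∂R/∂z = -2*x
Sum = -2*x + 9*y, which is exactly div F.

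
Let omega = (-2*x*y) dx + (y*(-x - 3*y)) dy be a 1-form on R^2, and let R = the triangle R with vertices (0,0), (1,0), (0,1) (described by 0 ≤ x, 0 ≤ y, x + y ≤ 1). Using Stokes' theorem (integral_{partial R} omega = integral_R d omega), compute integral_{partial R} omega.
integral_(partial R) omega = 1/6

Stokes: integral_partial_R omega = integral_R d omega with d omega = (∂Q/∂x - ∂P/∂y) dx ∧ dy.
  ∂Q/∂x = -y
  ∂P/∂y = -2*x
  integrand = ∂Q/∂x - ∂P/∂y = 2*x - y.
Integrating over R: integral_0^1 integral_0^{1-x} (2*x - y) dy dx = 1/6.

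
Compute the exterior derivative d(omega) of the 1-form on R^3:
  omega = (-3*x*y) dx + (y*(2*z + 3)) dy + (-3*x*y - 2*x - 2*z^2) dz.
d(omega) = (3*x) dx ∧ dy + (-3*y - 2) dx ∧ dz + (-3*x - 2*y) dy ∧ dz

For a 1-form omega = sum_i f_i dx_i, the exterior derivative is
  d(omega) = sum_{i < j} (∂f_j/∂x_i - ∂f_i/∂x_j) dx_i ∧ dx_j.
  coefficient of dx ∧ dy: ∂f_2/∂x - ∂f_1/∂y = ∂(y*(2*z + 3))/∂x - ∂(-3*x*y)/∂y = 3*x
  coefficient of dx ∧ dz: ∂f_3/∂x - ∂f_1/∂z = ∂(-3*x*y - 2*x - 2*z^2)/∂x - ∂(-3*x*y)/∂z = -3*y - 2
  coefficient of dy ∧ dz: ∂f_3/∂y - ∂f_2/∂z = ∂(-3*x*y - 2*x - 2*z^2)/∂y - ∂(y*(2*z + 3))/∂z = -3*x - 2*y
Assembling: d(omega) = (3*x) dx ∧ dy + (-3*y - 2) dx ∧ dz + (-3*x - 2*y) dy ∧ dz.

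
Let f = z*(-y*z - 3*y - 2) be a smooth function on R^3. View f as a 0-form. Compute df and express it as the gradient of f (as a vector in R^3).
df = (0) dx + (z*(-z - 3)) dy + (-2*y*z - 3*y - 2) dz; grad f = (0, z*(-z - 3), -2*y*z - 3*y - 2)

For a 0-form f, d f = (∂f/∂x) dx + (∂f/∂y) dy + (∂f/∂z) dz. The components of the vector representation are exactly the entries of grad f in Cartesian coordinates:
  ∂f/∂x = 0
  ∂f/∂y = z*(-z - 3)
  ∂f/∂z = -2*y*z - 3*y - 2.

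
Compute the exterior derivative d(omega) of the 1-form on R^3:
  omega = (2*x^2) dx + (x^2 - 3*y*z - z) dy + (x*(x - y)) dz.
d(omega) = (2*x) dx ∧ dy + (2*x - y) dx ∧ dz + (-x + 3*y + 1) dy ∧ dz

For a 1-form omega = sum_i f_i dx_i, the exterior derivative is
  d(omega) = sum_{i < j} (∂f_j/∂x_i - ∂f_i/∂x_j) dx_i ∧ dx_j.
  coefficient of dx ∧ dy: ∂f_2/∂x - ∂f_1/∂y = ∂(x^2 - 3*y*z - z)/∂x - ∂(2*x^2)/∂y = 2*x
  coefficient of dx ∧ dz: ∂f_3/∂x - ∂f_1/∂z = ∂(x*(x - y))/∂x - ∂(2*x^2)/∂z = 2*x - y
  coefficient of dy ∧ dz: ∂f_3/∂y - ∂f_2/∂z = ∂(x*(x - y))/∂y - ∂(x^2 - 3*y*z - z)/∂z = -x + 3*y + 1
Assembling: d(omega) = (2*x) dx ∧ dy + (2*x - y) dx ∧ dz + (-x + 3*y + 1) dy ∧ dz.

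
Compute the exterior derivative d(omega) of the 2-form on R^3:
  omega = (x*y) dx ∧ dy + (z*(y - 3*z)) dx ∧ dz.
d(omega) = (-z) dx ∧ dy ∧ dz

For a 2-form omega = sum_{i<j} g_{ij} dx_i ∧ dx_j, the exterior derivative is
  d(omega) = sum_{i<j} d(g_{ij}) ∧ dx_i ∧ dx_j = sum_{i<j, k} (∂g_{ij}/∂x_k) dx_k ∧ dx_i ∧ dx_j.
Expand each term, using dx_k ∧ dx_i ∧ dx_j = sgn(permutation) dx_{(a)} ∧ dx_{(b)} ∧ dx_{(c)} with (a < b < c) sorted:
  d(z*(y - 3*z)) includes (∂/∂y)(z*(y - 3*z)) dy = (z) dy, which multiplied by dx ∧ dz gives (-z) dx ∧ dy ∧ dz
Collecting like 3-forms: d(omega) = (-z) dx ∧ dy ∧ dz.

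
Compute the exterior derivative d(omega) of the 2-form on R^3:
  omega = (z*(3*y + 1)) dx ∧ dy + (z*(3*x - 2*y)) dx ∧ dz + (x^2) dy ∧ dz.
d(omega) = (2*x + 3*y + 2*z + 1) dx ∧ dy ∧ dz

For a 2-form omega = sum_{i<j} g_{ij} dx_i ∧ dx_j, the exterior derivative is
  d(omega) = sum_{i<j} d(g_{ij}) ∧ dx_i ∧ dx_j = sum_{i<j, k} (∂g_{ij}/∂x_k) dx_k ∧ dx_i ∧ dx_j.
Expand each term, using dx_k ∧ dx_i ∧ dx_j = sgn(permutation) dx_{(a)} ∧ dx_{(b)} ∧ dx_{(c)} with (a < b < c) sorted:
  d(z*(3*y + 1)) includes (∂/∂z)(z*(3*y + 1)) dz = (3*y + 1) dz, which multiplied by dx ∧ dy gives (3*y + 1) dx ∧ dy ∧ dz
  d(z*(3*x - 2*y)) includes (∂/∂y)(z*(3*x - 2*y)) dy = (-2*z) dy, which multiplied by dx ∧ dz gives (2*z) dx ∧ dy ∧ dz
  d(x^2) includes (∂/∂x)(x^2) dx = (2*x) dx, which multiplied by dy ∧ dz gives (2*x) dx ∧ dy ∧ dz
Collecting like 3-forms: d(omega) = (2*x + 3*y + 2*z + 1) dx ∧ dy ∧ dz.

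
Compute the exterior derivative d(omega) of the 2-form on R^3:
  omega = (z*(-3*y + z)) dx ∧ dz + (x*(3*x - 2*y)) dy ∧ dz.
d(omega) = (6*x - 2*y + 3*z) dx ∧ dy ∧ dz

For a 2-form omega = sum_{i<j} g_{ij} dx_i ∧ dx_j, the exterior derivative is
  d(omega) = sum_{i<j} d(g_{ij}) ∧ dx_i ∧ dx_j = sum_{i<j, k} (∂g_{ij}/∂x_k) dx_k ∧ dx_i ∧ dx_j.
Expand each term, using dx_k ∧ dx_i ∧ dx_j = sgn(permutation) dx_{(a)} ∧ dx_{(b)} ∧ dx_{(c)} with (a < b < c) sorted:
  d(z*(-3*y + z)) includes (∂/∂y)(z*(-3*y + z)) dy = (-3*z) dy, which multiplied by dx ∧ dz gives (3*z) dx ∧ dy ∧ dz
  d(x*(3*x - 2*y)) includes (∂/∂x)(x*(3*x - 2*y)) dx = (6*x - 2*y) dx, which multiplied by dy ∧ dz gives (6*x - 2*y) dx ∧ dy ∧ dz
Collecting like 3-forms: d(omega) = (6*x - 2*y + 3*z) dx ∧ dy ∧ dz.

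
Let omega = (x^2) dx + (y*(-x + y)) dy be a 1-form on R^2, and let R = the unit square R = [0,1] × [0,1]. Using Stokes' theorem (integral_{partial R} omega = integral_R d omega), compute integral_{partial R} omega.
integral_(partial R) omega = -1/2

Stokes: integral_partial_R omega = integral_R d omega with d omega = (∂Q/∂x - ∂P/∂y) dx ∧ dy.
  ∂Q/∂x = -y
  ∂P/∂y = 0
  integrand = ∂Q/∂x - ∂P/∂y = -y.
Integrating over R: integral_0^1 integral_0^1 (-y) dx dy = -1/2.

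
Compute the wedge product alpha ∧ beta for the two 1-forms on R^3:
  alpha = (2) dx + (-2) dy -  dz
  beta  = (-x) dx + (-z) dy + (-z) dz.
alpha ∧ beta = (-2*x - 2*z) dx ∧ dy + (-x - 2*z) dx ∧ dz + (z) dy ∧ dz

Distribute the wedge, using dx_i ∧ dx_j = -dx_j ∧ dx_i and dx_i ∧ dx_i = 0. For each pair (i, j) with i < j, the coefficient of dx_i ∧ dx_j in alpha ∧ beta is (alpha_i * beta_j - alpha_j * beta_i). Collecting: alpha ∧ beta = (-2*x - 2*z) dx ∧ dy + (-x - 2*z) dx ∧ dz + (z) dy ∧ dz.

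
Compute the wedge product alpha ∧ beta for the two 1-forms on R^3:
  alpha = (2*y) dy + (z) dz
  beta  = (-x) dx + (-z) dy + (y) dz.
alpha ∧ beta = (2*x*y) dx ∧ dy + (2*y^2 + z^2) dy ∧ dz + (x*z) dx ∧ dz

Distribute the wedge, using dx_i ∧ dx_j = -dx_j ∧ dx_i and dx_i ∧ dx_i = 0. For each pair (i, j) with i < j, the coefficient of dx_i ∧ dx_j in alpha ∧ beta is (alpha_i * beta_j - alpha_j * beta_i). Collecting: alpha ∧ beta = (2*x*y) dx ∧ dy + (2*y^2 + z^2) dy ∧ dz + (x*z) dx ∧ dz.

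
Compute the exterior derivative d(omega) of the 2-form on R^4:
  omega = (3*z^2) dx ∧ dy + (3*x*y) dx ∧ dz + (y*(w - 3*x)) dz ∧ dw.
d(omega) = (-3*x + 6*z) dx ∧ dy ∧ dz + (-3*y) dx ∧ dz ∧ dw + (w - 3*x) dy ∧ dz ∧ dw

For a 2-form omega = sum_{i<j} g_{ij} dx_i ∧ dx_j, the exterior derivative is
  d(omega) = sum_{i<j} d(g_{ij}) ∧ dx_i ∧ dx_j = sum_{i<j, k} (∂g_{ij}/∂x_k) dx_k ∧ dx_i ∧ dx_j.
Expand each term, using dx_k ∧ dx_i ∧ dx_j = sgn(permutation) dx_{(a)} ∧ dx_{(b)} ∧ dx_{(c)} with (a < b < c) sorted:
  d(3*z^2) includes (∂/∂z)(3*z^2) dz = (6*z) dz, which multiplied by dx ∧ dy gives (6*z) dx ∧ dy ∧ dz
  d(3*x*y) includes (∂/∂y)(3*x*y) dy = (3*x) dy, which multiplied by dx ∧ dz gives (-3*x) dx ∧ dy ∧ dz
  d(y*(w - 3*x)) includes (∂/∂x)(y*(w - 3*x)) dx = (-3*y) dx, which multiplied by dz ∧ dw gives (-3*y) dx ∧ dz ∧ dw
  d(y*(w - 3*x)) includes (∂/∂y)(y*(w - 3*x)) dy = (w - 3*x) dy, which multiplied by dz ∧ dw gives (w - 3*x) dy ∧ dz ∧ dw
Collecting like 3-forms: d(omega) = (-3*x + 6*z) dx ∧ dy ∧ dz + (-3*y) dx ∧ dz ∧ dw + (w - 3*x) dy ∧ dz ∧ dw.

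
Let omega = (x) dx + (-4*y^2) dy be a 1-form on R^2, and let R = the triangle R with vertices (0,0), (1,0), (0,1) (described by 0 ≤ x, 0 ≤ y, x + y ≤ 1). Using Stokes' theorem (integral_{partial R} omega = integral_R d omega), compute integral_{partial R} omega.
integral_(partial R) omega = 0

Stokes: integral_partial_R omega = integral_R d omega with d omega = (∂Q/∂x - ∂P/∂y) dx ∧ dy.
  ∂Q/∂x = 0
  ∂P/∂y = 0
  integrand = ∂Q/∂x - ∂P/∂y = 0.
Integrating over R: integral_0^1 integral_0^{1-x} (0) dy dx = 0.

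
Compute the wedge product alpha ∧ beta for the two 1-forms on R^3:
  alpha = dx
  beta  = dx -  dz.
alpha ∧ beta = (-1) dx ∧ dz

Distribute the wedge, using dx_i ∧ dx_j = -dx_j ∧ dx_i and dx_i ∧ dx_i = 0. For each pair (i, j) with i < j, the coefficient of dx_i ∧ dx_j in alpha ∧ beta is (alpha_i * beta_j - alpha_j * beta_i). Collecting: alpha ∧ beta = (-1) dx ∧ dz.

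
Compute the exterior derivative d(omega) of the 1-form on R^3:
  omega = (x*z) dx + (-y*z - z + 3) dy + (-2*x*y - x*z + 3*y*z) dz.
d(omega) = (-x - 2*y - z) dx ∧ dz + (-2*x + y + 3*z + 1) dy ∧ dz

For a 1-form omega = sum_i f_i dx_i, the exterior derivative is
  d(omega) = sum_{i < j} (∂f_j/∂x_i - ∂f_i/∂x_j) dx_i ∧ dx_j.
  coefficient of dx ∧ dz: ∂f_3/∂x - ∂f_1/∂z = ∂(-2*x*y - x*z + 3*y*z)/∂x - ∂(x*z)/∂z = -x - 2*y - z
  coefficient of dy ∧ dz: ∂f_3/∂y - ∂f_2/∂z = ∂(-2*x*y - x*z + 3*y*z)/∂y - ∂(-y*z - z + 3)/∂z = -2*x + y + 3*z + 1
Assembling: d(omega) = (-x - 2*y - z) dx ∧ dz + (-2*x + y + 3*z + 1) dy ∧ dz.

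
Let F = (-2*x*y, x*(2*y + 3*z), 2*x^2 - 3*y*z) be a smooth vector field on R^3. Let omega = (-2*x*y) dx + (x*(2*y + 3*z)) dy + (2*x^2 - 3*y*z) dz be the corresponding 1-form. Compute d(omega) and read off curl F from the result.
d(omega) = (-3*x - 3*z) dy ∧ dz + (-4*x) dz ∧ dx + (2*x + 2*y + 3*z) dx ∧ dy; curl F = (-3*x - 3*z, -4*x, 2*x + 2*y + 3*z)

d omega = sum_{i<j} (∂f_j/∂x_i - ∂f_i/∂x_j) dx_i ∧ dx_j. Under the identification (dy ∧ dz, dz ∧ dx, dx ∧ dy) ↔ (e_x, e_y, e_z), the coefficients are exactly the components of curl F. Compute:
  ∂R/∂y - ∂Q/∂z = (-3*z) - (3*x) = -3*x - 3*z
  ∂P/∂z - ∂R/∂x = (0) - (4*x) = -4*x
  ∂Q/∂x - ∂P/∂y = (2*y + 3*z) - (-2*x) = 2*x + 2*y + 3*z.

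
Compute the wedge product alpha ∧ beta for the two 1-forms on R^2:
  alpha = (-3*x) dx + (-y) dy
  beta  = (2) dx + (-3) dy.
alpha ∧ beta = (9*x + 2*y) dx ∧ dy

Distribute the wedge, using dx_i ∧ dx_j = -dx_j ∧ dx_i and dx_i ∧ dx_i = 0. For each pair (i, j) with i < j, the coefficient of dx_i ∧ dx_j in alpha ∧ beta is (alpha_i * beta_j - alpha_j * beta_i). Collecting: alpha ∧ beta = (9*x + 2*y) dx ∧ dy.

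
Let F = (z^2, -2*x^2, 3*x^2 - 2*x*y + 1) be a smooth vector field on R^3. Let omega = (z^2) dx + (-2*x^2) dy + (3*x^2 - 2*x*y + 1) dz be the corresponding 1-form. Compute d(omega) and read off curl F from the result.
d(omega) = (-2*x) dy ∧ dz + (-6*x + 2*y + 2*z) dz ∧ dx + (-4*x) dx ∧ dy; curl F = (-2*x, -6*x + 2*y + 2*z, -4*x)

d omega = sum_{i<j} (∂f_j/∂x_i - ∂f_i/∂x_j) dx_i ∧ dx_j. Under the identification (dy ∧ dz, dz ∧ dx, dx ∧ dy) ↔ (e_x, e_y, e_z), the coefficients are exactly the components of curl F. Compute:
  ∂R/∂y - ∂Q/∂z = (-2*x) - (0) = -2*x
  ∂P/∂z - ∂R/∂x = (2*z) - (6*x - 2*y) = -6*x + 2*y + 2*z
  ∂Q/∂x - ∂P/∂y = (-4*x) - (0) = -4*x.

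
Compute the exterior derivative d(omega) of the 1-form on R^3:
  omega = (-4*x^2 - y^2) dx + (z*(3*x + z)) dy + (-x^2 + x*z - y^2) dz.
d(omega) = (2*y + 3*z) dx ∧ dy + (-2*x + z) dx ∧ dz + (-3*x - 2*y - 2*z) dy ∧ dz

For a 1-form omega = sum_i f_i dx_i, the exterior derivative is
  d(omega) = sum_{i < j} (∂f_j/∂x_i - ∂f_i/∂x_j) dx_i ∧ dx_j.
  coefficient of dx ∧ dy: ∂f_2/∂x - ∂f_1/∂y = ∂(z*(3*x + z))/∂x - ∂(-4*x^2 - y^2)/∂y = 2*y + 3*z
  coefficient of dx ∧ dz: ∂f_3/∂x - ∂f_1/∂z = ∂(-x^2 + x*z - y^2)/∂x - ∂(-4*x^2 - y^2)/∂z = -2*x + z
  coefficient of dy ∧ dz: ∂f_3/∂y - ∂f_2/∂z = ∂(-x^2 + x*z - y^2)/∂y - ∂(z*(3*x + z))/∂z = -3*x - 2*y - 2*z
Assembling: d(omega) = (2*y + 3*z) dx ∧ dy + (-2*x + z) dx ∧ dz + (-3*x - 2*y - 2*z) dy ∧ dz.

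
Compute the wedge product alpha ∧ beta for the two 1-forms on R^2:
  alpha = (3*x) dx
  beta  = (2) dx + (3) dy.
alpha ∧ beta = (9*x) dx ∧ dy

Distribute the wedge, using dx_i ∧ dx_j = -dx_j ∧ dx_i and dx_i ∧ dx_i = 0. For each pair (i, j) with i < j, the coefficient of dx_i ∧ dx_j in alpha ∧ beta is (alpha_i * beta_j - alpha_j * beta_i). Collecting: alpha ∧ beta = (9*x) dx ∧ dy.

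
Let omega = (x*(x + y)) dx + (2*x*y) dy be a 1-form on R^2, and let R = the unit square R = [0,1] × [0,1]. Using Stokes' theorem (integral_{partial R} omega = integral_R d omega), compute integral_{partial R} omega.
integral_(partial R) omega = 1/2

Stokes: integral_partial_R omega = integral_R d omega with d omega = (∂Q/∂x - ∂P/∂y) dx ∧ dy.
  ∂Q/∂x = 2*y
  ∂P/∂y = x
  integrand = ∂Q/∂x - ∂P/∂y = -x + 2*y.
Integrating over R: integral_0^1 integral_0^1 (-x + 2*y) dx dy = 1/2.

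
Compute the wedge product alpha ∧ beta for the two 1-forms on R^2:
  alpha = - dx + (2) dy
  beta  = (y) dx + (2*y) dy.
alpha ∧ beta = (-4*y) dx ∧ dy

Distribute the wedge, using dx_i ∧ dx_j = -dx_j ∧ dx_i and dx_i ∧ dx_i = 0. For each pair (i, j) with i < j, the coefficient of dx_i ∧ dx_j in alpha ∧ beta is (alpha_i * beta_j - alpha_j * beta_i). Collecting: alpha ∧ beta = (-4*y) dx ∧ dy.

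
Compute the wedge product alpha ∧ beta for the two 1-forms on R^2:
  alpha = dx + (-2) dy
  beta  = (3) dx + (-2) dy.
alpha ∧ beta = (4) dx ∧ dy

Distribute the wedge, using dx_i ∧ dx_j = -dx_j ∧ dx_i and dx_i ∧ dx_i = 0. For each pair (i, j) with i < j, the coefficient of dx_i ∧ dx_j in alpha ∧ beta is (alpha_i * beta_j - alpha_j * beta_i). Collecting: alpha ∧ beta = (4) dx ∧ dy.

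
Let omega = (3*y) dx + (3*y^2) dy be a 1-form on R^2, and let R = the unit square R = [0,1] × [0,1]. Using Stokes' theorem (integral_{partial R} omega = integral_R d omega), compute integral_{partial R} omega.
integral_(partial R) omega = -3

Stokes: integral_partial_R omega = integral_R d omega with d omega = (∂Q/∂x - ∂P/∂y) dx ∧ dy.
  ∂Q/∂x = 0
  ∂P/∂y = 3
  integrand = ∂Q/∂x - ∂P/∂y = -3.
Integrating over R: integral_0^1 integral_0^1 (-3) dx dy = -3.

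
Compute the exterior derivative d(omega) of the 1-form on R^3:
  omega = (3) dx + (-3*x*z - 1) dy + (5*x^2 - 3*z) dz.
d(omega) = (-3*z) dx ∧ dy + (10*x) dx ∧ dz + (3*x) dy ∧ dz

For a 1-form omega = sum_i f_i dx_i, the exterior derivative is
  d(omega) = sum_{i < j} (∂f_j/∂x_i - ∂f_i/∂x_j) dx_i ∧ dx_j.
  coefficient of dx ∧ dy: ∂f_2/∂x - ∂f_1/∂y = ∂(-3*x*z - 1)/∂x - ∂(3)/∂y = -3*z
  coefficient of dx ∧ dz: ∂f_3/∂x - ∂f_1/∂z = ∂(5*x^2 - 3*z)/∂x - ∂(3)/∂z = 10*x
  coefficient of dy ∧ dz: ∂f_3/∂y - ∂f_2/∂z = ∂(5*x^2 - 3*z)/∂y - ∂(-3*x*z - 1)/∂z = 3*x
Assembling: d(omega) = (-3*z) dx ∧ dy + (10*x) dx ∧ dz + (3*x) dy ∧ dz.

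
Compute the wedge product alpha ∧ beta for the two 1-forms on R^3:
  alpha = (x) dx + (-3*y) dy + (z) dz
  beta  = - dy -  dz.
alpha ∧ beta = (-x) dx ∧ dy + (-x) dx ∧ dz + (3*y + z) dy ∧ dz

Distribute the wedge, using dx_i ∧ dx_j = -dx_j ∧ dx_i and dx_i ∧ dx_i = 0. For each pair (i, j) with i < j, the coefficient of dx_i ∧ dx_j in alpha ∧ beta is (alpha_i * beta_j - alpha_j * beta_i). Collecting: alpha ∧ beta = (-x) dx ∧ dy + (-x) dx ∧ dz + (3*y + z) dy ∧ dz.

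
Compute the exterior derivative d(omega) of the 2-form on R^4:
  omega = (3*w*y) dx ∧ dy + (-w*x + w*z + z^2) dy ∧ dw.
d(omega) = (-w + 3*y) dx ∧ dy ∧ dw + (-w - 2*z) dy ∧ dz ∧ dw

For a 2-form omega = sum_{i<j} g_{ij} dx_i ∧ dx_j, the exterior derivative is
  d(omega) = sum_{i<j} d(g_{ij}) ∧ dx_i ∧ dx_j = sum_{i<j, k} (∂g_{ij}/∂x_k) dx_k ∧ dx_i ∧ dx_j.
Expand each term, using dx_k ∧ dx_i ∧ dx_j = sgn(permutation) dx_{(a)} ∧ dx_{(b)} ∧ dx_{(c)} with (a < b < c) sorted:
  d(3*w*y) includes (∂/∂w)(3*w*y) dw = (3*y) dw, which multiplied by dx ∧ dy gives (3*y) dx ∧ dy ∧ dw
  d(-w*x + w*z + z^2) includes (∂/∂x)(-w*x + w*z + z^2) dx = (-w) dx, which multiplied by dy ∧ dw gives (-w) dx ∧ dy ∧ dw
  d(-w*x + w*z + z^2) includes (∂/∂z)(-w*x + w*z + z^2) dz = (w + 2*z) dz, which multiplied by dy ∧ dw gives (-w - 2*z) dy ∧ dz ∧ dw
Collecting like 3-forms: d(omega) = (-w + 3*y) dx ∧ dy ∧ dw + (-w - 2*z) dy ∧ dz ∧ dw.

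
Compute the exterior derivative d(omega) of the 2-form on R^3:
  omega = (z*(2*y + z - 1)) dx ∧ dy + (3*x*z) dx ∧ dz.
d(omega) = (2*y + 2*z - 1) dx ∧ dy ∧ dz

For a 2-form omega = sum_{i<j} g_{ij} dx_i ∧ dx_j, the exterior derivative is
  d(omega) = sum_{i<j} d(g_{ij}) ∧ dx_i ∧ dx_j = sum_{i<j, k} (∂g_{ij}/∂x_k) dx_k ∧ dx_i ∧ dx_j.
Expand each term, using dx_k ∧ dx_i ∧ dx_j = sgn(permutation) dx_{(a)} ∧ dx_{(b)} ∧ dx_{(c)} with (a < b < c) sorted:
  d(z*(2*y + z - 1)) includes (∂/∂z)(z*(2*y + z - 1)) dz = (2*y + 2*z - 1) dz, which multiplied by dx ∧ dy gives (2*y + 2*z - 1) dx ∧ dy ∧ dz
Collecting like 3-forms: d(omega) = (2*y + 2*z - 1) dx ∧ dy ∧ dz.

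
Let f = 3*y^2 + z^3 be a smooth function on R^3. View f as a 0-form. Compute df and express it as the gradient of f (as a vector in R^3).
df = (0) dx + (6*y) dy + (3*z^2) dz; grad f = (0, 6*y, 3*z^2)

For a 0-form f, d f = (∂f/∂x) dx + (∂f/∂y) dy + (∂f/∂z) dz. The components of the vector representation are exactly the entries of grad f in Cartesian coordinates:
  ∂f/∂x = 0
  ∂f/∂y = 6*y
  ∂f/∂z = 3*z^2.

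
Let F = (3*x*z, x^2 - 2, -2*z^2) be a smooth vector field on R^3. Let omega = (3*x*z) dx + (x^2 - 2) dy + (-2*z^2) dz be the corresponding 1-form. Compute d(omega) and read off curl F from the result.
d(omega) = (0) dy ∧ dz + (3*x) dz ∧ dx + (2*x) dx ∧ dy; curl F = (0, 3*x, 2*x)

d omega = sum_{i<j} (∂f_j/∂x_i - ∂f_i/∂x_j) dx_i ∧ dx_j. Under the identification (dy ∧ dz, dz ∧ dx, dx ∧ dy) ↔ (e_x, e_y, e_z), the coefficients are exactly the components of curl F. Compute:
  ∂R/∂y - ∂Q/∂z = (0) - (0) = 0
  ∂P/∂z - ∂R/∂x = (3*x) - (0) = 3*x
  ∂Q/∂x - ∂P/∂y = (2*x) - (0) = 2*x.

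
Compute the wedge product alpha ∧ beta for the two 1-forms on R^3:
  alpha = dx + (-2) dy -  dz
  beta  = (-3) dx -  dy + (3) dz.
alpha ∧ beta = (-7) dx ∧ dy + (-7) dy ∧ dz

Distribute the wedge, using dx_i ∧ dx_j = -dx_j ∧ dx_i and dx_i ∧ dx_i = 0. For each pair (i, j) with i < j, the coefficient of dx_i ∧ dx_j in alpha ∧ beta is (alpha_i * beta_j - alpha_j * beta_i). Collecting: alpha ∧ beta = (-7) dx ∧ dy + (-7) dy ∧ dz.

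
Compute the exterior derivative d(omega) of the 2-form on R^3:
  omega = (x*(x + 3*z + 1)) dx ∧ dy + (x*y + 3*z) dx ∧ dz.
d(omega) = (2*x) dx ∧ dy ∧ dz

For a 2-form omega = sum_{i<j} g_{ij} dx_i ∧ dx_j, the exterior derivative is
  d(omega) = sum_{i<j} d(g_{ij}) ∧ dx_i ∧ dx_j = sum_{i<j, k} (∂g_{ij}/∂x_k) dx_k ∧ dx_i ∧ dx_j.
Expand each term, using dx_k ∧ dx_i ∧ dx_j = sgn(permutation) dx_{(a)} ∧ dx_{(b)} ∧ dx_{(c)} with (a < b < c) sorted:
  d(x*(x + 3*z + 1)) includes (∂/∂z)(x*(x + 3*z + 1)) dz = (3*x) dz, which multiplied by dx ∧ dy gives (3*x) dx ∧ dy ∧ dz
  d(x*y + 3*z) includes (∂/∂y)(x*y + 3*z) dy = (x) dy, which multiplied by dx ∧ dz gives (-x) dx ∧ dy ∧ dz
Collecting like 3-forms: d(omega) = (2*x) dx ∧ dy ∧ dz.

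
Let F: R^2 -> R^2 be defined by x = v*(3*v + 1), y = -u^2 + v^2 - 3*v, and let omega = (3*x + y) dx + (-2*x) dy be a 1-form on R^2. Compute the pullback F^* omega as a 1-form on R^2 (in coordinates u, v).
F^* omega = (4*u*v*(3*v + 1)) du + (-6*u^2*v - u^2 + 48*v^3 + 24*v^2 + 6*v) dv

Using F^*(f dg) = (f ∘ F) d(g ∘ F), substitute each coordinate x_i by F_i(u, v) in f_i, and replace dx_i by d F_i = (∂F_i/∂u) du + (∂F_i/∂v) dv.
  For the x component: f_1(F) = -u^2 + 10*v^2; d F_1 = (0) du + (6*v + 1) dv
  For the y component: f_2(F) = 2*v*(-3*v - 1); d F_2 = (-2*u) du + (2*v - 3) dv
Combining and collecting du, dv coefficients:
  coeff of du: 4*u*v*(3*v + 1)
  coeff of dv: -6*u^2*v - u^2 + 48*v^3 + 24*v^2 + 6*v
F^* omega = (4*u*v*(3*v + 1)) du + (-6*u^2*v - u^2 + 48*v^3 + 24*v^2 + 6*v) dv.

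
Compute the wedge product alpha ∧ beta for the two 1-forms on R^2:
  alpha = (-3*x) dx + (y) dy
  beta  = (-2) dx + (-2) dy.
alpha ∧ beta = (6*x + 2*y) dx ∧ dy

Distribute the wedge, using dx_i ∧ dx_j = -dx_j ∧ dx_i and dx_i ∧ dx_i = 0. For each pair (i, j) with i < j, the coefficient of dx_i ∧ dx_j in alpha ∧ beta is (alpha_i * beta_j - alpha_j * beta_i). Collecting: alpha ∧ beta = (6*x + 2*y) dx ∧ dy.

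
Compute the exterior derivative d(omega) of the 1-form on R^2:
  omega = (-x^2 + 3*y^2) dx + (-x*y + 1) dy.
d(omega) = (-7*y) dx ∧ dy

For a 1-form omega = sum_i f_i dx_i, the exterior derivative is
  d(omega) = sum_{i < j} (∂f_j/∂x_i - ∂f_i/∂x_j) dx_i ∧ dx_j.
  coefficient of dx ∧ dy: ∂f_2/∂x - ∂f_1/∂y = ∂(-x*y + 1)/∂x - ∂(-x^2 + 3*y^2)/∂y = -7*y
Assembling: d(omega) = (-7*y) dx ∧ dy.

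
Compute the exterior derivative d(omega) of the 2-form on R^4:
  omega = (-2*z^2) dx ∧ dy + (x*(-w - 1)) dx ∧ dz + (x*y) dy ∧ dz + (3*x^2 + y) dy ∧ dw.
d(omega) = (y - 4*z) dx ∧ dy ∧ dz + (-x) dx ∧ dz ∧ dw + (6*x) dx ∧ dy ∧ dw

For a 2-form omega = sum_{i<j} g_{ij} dx_i ∧ dx_j, the exterior derivative is
  d(omega) = sum_{i<j} d(g_{ij}) ∧ dx_i ∧ dx_j = sum_{i<j, k} (∂g_{ij}/∂x_k) dx_k ∧ dx_i ∧ dx_j.
Expand each term, using dx_k ∧ dx_i ∧ dx_j = sgn(permutation) dx_{(a)} ∧ dx_{(b)} ∧ dx_{(c)} with (a < b < c) sorted:
  d(-2*z^2) includes (∂/∂z)(-2*z^2) dz = (-4*z) dz, which multiplied by dx ∧ dy gives (-4*z) dx ∧ dy ∧ dz
  d(x*(-w - 1)) includes (∂/∂w)(x*(-w - 1)) dw = (-x) dw, which multiplied by dx ∧ dz gives (-x) dx ∧ dz ∧ dw
  d(x*y) includes (∂/∂x)(x*y) dx = (y) dx, which multiplied by dy ∧ dz gives (y) dx ∧ dy ∧ dz
  d(3*x^2 + y) includes (∂/∂x)(3*x^2 + y) dx = (6*x) dx, which multiplied by dy ∧ dw gives (6*x) dx ∧ dy ∧ dw
Collecting like 3-forms: d(omega) = (y - 4*z) dx ∧ dy ∧ dz + (-x) dx ∧ dz ∧ dw + (6*x) dx ∧ dy ∧ dw.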